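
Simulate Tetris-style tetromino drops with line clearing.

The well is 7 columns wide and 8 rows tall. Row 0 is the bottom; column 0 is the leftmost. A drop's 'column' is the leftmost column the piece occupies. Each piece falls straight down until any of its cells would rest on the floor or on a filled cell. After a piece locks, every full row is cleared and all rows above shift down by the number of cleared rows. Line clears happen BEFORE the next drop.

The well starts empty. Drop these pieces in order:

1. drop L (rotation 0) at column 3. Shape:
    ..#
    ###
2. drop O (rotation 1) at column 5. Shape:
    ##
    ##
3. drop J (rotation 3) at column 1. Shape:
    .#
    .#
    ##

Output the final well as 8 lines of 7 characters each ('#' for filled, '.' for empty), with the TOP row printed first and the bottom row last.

Drop 1: L rot0 at col 3 lands with bottom-row=0; cleared 0 line(s) (total 0); column heights now [0 0 0 1 1 2 0], max=2
Drop 2: O rot1 at col 5 lands with bottom-row=2; cleared 0 line(s) (total 0); column heights now [0 0 0 1 1 4 4], max=4
Drop 3: J rot3 at col 1 lands with bottom-row=0; cleared 0 line(s) (total 0); column heights now [0 1 3 1 1 4 4], max=4

Answer: .......
.......
.......
.......
.....##
..#..##
..#..#.
.#####.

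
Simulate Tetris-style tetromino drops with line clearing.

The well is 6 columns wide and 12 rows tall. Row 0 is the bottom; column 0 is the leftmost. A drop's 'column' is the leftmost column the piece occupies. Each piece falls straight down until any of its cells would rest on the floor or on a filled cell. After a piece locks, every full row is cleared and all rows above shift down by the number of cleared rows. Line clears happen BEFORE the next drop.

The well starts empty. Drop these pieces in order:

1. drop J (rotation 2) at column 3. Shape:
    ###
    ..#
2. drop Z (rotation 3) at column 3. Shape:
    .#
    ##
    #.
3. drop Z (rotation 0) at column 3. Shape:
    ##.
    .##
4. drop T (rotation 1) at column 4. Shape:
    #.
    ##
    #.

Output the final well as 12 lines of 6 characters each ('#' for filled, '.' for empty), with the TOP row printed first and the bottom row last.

Drop 1: J rot2 at col 3 lands with bottom-row=0; cleared 0 line(s) (total 0); column heights now [0 0 0 2 2 2], max=2
Drop 2: Z rot3 at col 3 lands with bottom-row=2; cleared 0 line(s) (total 0); column heights now [0 0 0 4 5 2], max=5
Drop 3: Z rot0 at col 3 lands with bottom-row=5; cleared 0 line(s) (total 0); column heights now [0 0 0 7 7 6], max=7
Drop 4: T rot1 at col 4 lands with bottom-row=7; cleared 0 line(s) (total 0); column heights now [0 0 0 7 10 9], max=10

Answer: ......
......
....#.
....##
....#.
...##.
....##
....#.
...##.
...#..
...###
.....#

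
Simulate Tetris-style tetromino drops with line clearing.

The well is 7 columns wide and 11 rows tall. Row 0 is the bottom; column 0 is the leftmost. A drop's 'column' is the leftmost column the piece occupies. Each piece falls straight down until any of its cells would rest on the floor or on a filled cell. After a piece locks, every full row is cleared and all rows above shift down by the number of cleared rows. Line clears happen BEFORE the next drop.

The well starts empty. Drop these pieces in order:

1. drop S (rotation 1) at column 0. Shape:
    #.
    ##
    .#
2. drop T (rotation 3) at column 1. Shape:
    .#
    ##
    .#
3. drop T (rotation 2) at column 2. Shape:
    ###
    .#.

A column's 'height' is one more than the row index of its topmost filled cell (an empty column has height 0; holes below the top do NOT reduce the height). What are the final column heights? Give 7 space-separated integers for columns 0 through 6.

Drop 1: S rot1 at col 0 lands with bottom-row=0; cleared 0 line(s) (total 0); column heights now [3 2 0 0 0 0 0], max=3
Drop 2: T rot3 at col 1 lands with bottom-row=1; cleared 0 line(s) (total 0); column heights now [3 3 4 0 0 0 0], max=4
Drop 3: T rot2 at col 2 lands with bottom-row=3; cleared 0 line(s) (total 0); column heights now [3 3 5 5 5 0 0], max=5

Answer: 3 3 5 5 5 0 0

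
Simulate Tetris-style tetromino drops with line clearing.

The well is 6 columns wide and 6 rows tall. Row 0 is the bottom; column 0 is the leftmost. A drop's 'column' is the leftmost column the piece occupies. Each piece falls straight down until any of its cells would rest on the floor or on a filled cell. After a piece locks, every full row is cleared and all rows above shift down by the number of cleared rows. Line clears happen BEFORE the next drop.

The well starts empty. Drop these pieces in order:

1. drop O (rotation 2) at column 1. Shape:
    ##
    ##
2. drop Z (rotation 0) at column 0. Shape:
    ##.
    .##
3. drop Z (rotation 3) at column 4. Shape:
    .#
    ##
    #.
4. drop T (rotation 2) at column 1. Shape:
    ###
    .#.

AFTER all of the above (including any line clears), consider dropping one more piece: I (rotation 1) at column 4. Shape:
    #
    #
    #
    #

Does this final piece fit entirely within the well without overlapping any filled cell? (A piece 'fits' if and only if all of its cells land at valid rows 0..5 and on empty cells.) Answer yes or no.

Drop 1: O rot2 at col 1 lands with bottom-row=0; cleared 0 line(s) (total 0); column heights now [0 2 2 0 0 0], max=2
Drop 2: Z rot0 at col 0 lands with bottom-row=2; cleared 0 line(s) (total 0); column heights now [4 4 3 0 0 0], max=4
Drop 3: Z rot3 at col 4 lands with bottom-row=0; cleared 0 line(s) (total 0); column heights now [4 4 3 0 2 3], max=4
Drop 4: T rot2 at col 1 lands with bottom-row=3; cleared 0 line(s) (total 0); column heights now [4 5 5 5 2 3], max=5
Test piece I rot1 at col 4 (width 1): heights before test = [4 5 5 5 2 3]; fits = True

Answer: yes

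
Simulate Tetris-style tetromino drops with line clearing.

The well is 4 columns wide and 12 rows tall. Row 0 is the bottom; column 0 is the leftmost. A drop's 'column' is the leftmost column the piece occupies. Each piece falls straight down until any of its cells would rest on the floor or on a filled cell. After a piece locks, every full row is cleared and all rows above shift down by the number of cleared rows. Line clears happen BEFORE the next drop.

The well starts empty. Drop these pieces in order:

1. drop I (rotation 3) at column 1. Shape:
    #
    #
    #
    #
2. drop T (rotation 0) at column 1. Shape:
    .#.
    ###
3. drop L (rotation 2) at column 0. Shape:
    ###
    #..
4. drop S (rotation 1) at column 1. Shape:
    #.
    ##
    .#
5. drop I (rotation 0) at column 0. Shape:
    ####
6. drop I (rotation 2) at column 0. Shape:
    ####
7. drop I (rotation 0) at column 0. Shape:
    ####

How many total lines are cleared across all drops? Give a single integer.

Drop 1: I rot3 at col 1 lands with bottom-row=0; cleared 0 line(s) (total 0); column heights now [0 4 0 0], max=4
Drop 2: T rot0 at col 1 lands with bottom-row=4; cleared 0 line(s) (total 0); column heights now [0 5 6 5], max=6
Drop 3: L rot2 at col 0 lands with bottom-row=5; cleared 0 line(s) (total 0); column heights now [7 7 7 5], max=7
Drop 4: S rot1 at col 1 lands with bottom-row=7; cleared 0 line(s) (total 0); column heights now [7 10 9 5], max=10
Drop 5: I rot0 at col 0 lands with bottom-row=10; cleared 1 line(s) (total 1); column heights now [7 10 9 5], max=10
Drop 6: I rot2 at col 0 lands with bottom-row=10; cleared 1 line(s) (total 2); column heights now [7 10 9 5], max=10
Drop 7: I rot0 at col 0 lands with bottom-row=10; cleared 1 line(s) (total 3); column heights now [7 10 9 5], max=10

Answer: 3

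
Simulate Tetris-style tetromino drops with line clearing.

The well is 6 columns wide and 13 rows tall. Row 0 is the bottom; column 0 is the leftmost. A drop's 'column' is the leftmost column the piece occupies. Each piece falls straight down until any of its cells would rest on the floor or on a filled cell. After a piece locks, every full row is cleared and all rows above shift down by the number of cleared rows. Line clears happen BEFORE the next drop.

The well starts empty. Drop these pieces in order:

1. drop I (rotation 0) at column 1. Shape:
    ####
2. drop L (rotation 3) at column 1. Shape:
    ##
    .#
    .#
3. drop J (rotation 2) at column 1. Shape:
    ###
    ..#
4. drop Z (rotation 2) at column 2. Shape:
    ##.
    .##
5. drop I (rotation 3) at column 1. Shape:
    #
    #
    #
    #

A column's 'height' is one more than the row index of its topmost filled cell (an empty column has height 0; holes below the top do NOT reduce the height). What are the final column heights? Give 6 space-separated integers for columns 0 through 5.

Answer: 0 9 7 7 6 0

Derivation:
Drop 1: I rot0 at col 1 lands with bottom-row=0; cleared 0 line(s) (total 0); column heights now [0 1 1 1 1 0], max=1
Drop 2: L rot3 at col 1 lands with bottom-row=1; cleared 0 line(s) (total 0); column heights now [0 4 4 1 1 0], max=4
Drop 3: J rot2 at col 1 lands with bottom-row=3; cleared 0 line(s) (total 0); column heights now [0 5 5 5 1 0], max=5
Drop 4: Z rot2 at col 2 lands with bottom-row=5; cleared 0 line(s) (total 0); column heights now [0 5 7 7 6 0], max=7
Drop 5: I rot3 at col 1 lands with bottom-row=5; cleared 0 line(s) (total 0); column heights now [0 9 7 7 6 0], max=9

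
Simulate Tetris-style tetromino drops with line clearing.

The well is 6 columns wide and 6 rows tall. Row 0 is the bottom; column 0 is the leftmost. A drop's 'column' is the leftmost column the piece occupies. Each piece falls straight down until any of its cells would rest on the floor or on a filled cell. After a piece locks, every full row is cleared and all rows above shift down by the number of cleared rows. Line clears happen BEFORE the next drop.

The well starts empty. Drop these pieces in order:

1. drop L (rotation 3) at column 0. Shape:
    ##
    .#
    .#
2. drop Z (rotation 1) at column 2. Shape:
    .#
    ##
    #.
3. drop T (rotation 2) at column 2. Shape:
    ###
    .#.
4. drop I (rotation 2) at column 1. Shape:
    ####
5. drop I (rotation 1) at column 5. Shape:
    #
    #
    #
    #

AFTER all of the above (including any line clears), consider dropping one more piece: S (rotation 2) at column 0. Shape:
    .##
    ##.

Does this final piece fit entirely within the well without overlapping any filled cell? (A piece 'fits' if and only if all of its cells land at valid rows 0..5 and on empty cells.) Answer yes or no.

Answer: no

Derivation:
Drop 1: L rot3 at col 0 lands with bottom-row=0; cleared 0 line(s) (total 0); column heights now [3 3 0 0 0 0], max=3
Drop 2: Z rot1 at col 2 lands with bottom-row=0; cleared 0 line(s) (total 0); column heights now [3 3 2 3 0 0], max=3
Drop 3: T rot2 at col 2 lands with bottom-row=3; cleared 0 line(s) (total 0); column heights now [3 3 5 5 5 0], max=5
Drop 4: I rot2 at col 1 lands with bottom-row=5; cleared 0 line(s) (total 0); column heights now [3 6 6 6 6 0], max=6
Drop 5: I rot1 at col 5 lands with bottom-row=0; cleared 0 line(s) (total 0); column heights now [3 6 6 6 6 4], max=6
Test piece S rot2 at col 0 (width 3): heights before test = [3 6 6 6 6 4]; fits = False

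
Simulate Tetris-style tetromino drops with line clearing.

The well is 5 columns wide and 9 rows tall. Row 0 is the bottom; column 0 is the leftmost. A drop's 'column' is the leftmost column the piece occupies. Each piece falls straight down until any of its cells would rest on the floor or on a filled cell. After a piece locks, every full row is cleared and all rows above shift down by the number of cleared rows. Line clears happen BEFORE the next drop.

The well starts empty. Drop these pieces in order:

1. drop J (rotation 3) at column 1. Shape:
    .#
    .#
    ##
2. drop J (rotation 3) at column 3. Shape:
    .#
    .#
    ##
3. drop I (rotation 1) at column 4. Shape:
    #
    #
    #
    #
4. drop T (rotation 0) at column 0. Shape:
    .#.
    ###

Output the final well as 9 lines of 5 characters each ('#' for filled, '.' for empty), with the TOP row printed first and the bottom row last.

Answer: .....
.....
....#
....#
.#..#
###.#
..#.#
..#.#
.####

Derivation:
Drop 1: J rot3 at col 1 lands with bottom-row=0; cleared 0 line(s) (total 0); column heights now [0 1 3 0 0], max=3
Drop 2: J rot3 at col 3 lands with bottom-row=0; cleared 0 line(s) (total 0); column heights now [0 1 3 1 3], max=3
Drop 3: I rot1 at col 4 lands with bottom-row=3; cleared 0 line(s) (total 0); column heights now [0 1 3 1 7], max=7
Drop 4: T rot0 at col 0 lands with bottom-row=3; cleared 0 line(s) (total 0); column heights now [4 5 4 1 7], max=7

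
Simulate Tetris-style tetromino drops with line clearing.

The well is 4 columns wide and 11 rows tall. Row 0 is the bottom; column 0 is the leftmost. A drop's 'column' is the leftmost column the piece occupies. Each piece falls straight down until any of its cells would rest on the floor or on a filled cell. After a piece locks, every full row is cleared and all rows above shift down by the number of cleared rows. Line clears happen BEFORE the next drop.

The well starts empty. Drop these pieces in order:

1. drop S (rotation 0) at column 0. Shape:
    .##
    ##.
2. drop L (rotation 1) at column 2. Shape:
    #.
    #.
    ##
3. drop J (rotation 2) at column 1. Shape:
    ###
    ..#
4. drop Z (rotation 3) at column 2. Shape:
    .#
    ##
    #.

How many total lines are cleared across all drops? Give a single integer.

Drop 1: S rot0 at col 0 lands with bottom-row=0; cleared 0 line(s) (total 0); column heights now [1 2 2 0], max=2
Drop 2: L rot1 at col 2 lands with bottom-row=2; cleared 0 line(s) (total 0); column heights now [1 2 5 3], max=5
Drop 3: J rot2 at col 1 lands with bottom-row=4; cleared 0 line(s) (total 0); column heights now [1 6 6 6], max=6
Drop 4: Z rot3 at col 2 lands with bottom-row=6; cleared 0 line(s) (total 0); column heights now [1 6 8 9], max=9

Answer: 0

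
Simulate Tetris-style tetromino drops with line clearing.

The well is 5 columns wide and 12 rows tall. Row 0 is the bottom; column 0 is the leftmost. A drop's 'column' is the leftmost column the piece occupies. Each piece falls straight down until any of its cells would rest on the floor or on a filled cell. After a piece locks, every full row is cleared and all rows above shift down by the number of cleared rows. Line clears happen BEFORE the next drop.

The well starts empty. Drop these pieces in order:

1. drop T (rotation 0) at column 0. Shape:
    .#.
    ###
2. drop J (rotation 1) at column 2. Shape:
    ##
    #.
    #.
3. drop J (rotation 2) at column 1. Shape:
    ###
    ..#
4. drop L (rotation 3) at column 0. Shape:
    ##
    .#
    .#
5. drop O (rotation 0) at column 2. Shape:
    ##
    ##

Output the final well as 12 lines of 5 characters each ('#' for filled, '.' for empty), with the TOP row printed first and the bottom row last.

Answer: .....
.....
.....
##...
.###.
.###.
.###.
...#.
..##.
..#..
.##..
###..

Derivation:
Drop 1: T rot0 at col 0 lands with bottom-row=0; cleared 0 line(s) (total 0); column heights now [1 2 1 0 0], max=2
Drop 2: J rot1 at col 2 lands with bottom-row=1; cleared 0 line(s) (total 0); column heights now [1 2 4 4 0], max=4
Drop 3: J rot2 at col 1 lands with bottom-row=4; cleared 0 line(s) (total 0); column heights now [1 6 6 6 0], max=6
Drop 4: L rot3 at col 0 lands with bottom-row=6; cleared 0 line(s) (total 0); column heights now [9 9 6 6 0], max=9
Drop 5: O rot0 at col 2 lands with bottom-row=6; cleared 0 line(s) (total 0); column heights now [9 9 8 8 0], max=9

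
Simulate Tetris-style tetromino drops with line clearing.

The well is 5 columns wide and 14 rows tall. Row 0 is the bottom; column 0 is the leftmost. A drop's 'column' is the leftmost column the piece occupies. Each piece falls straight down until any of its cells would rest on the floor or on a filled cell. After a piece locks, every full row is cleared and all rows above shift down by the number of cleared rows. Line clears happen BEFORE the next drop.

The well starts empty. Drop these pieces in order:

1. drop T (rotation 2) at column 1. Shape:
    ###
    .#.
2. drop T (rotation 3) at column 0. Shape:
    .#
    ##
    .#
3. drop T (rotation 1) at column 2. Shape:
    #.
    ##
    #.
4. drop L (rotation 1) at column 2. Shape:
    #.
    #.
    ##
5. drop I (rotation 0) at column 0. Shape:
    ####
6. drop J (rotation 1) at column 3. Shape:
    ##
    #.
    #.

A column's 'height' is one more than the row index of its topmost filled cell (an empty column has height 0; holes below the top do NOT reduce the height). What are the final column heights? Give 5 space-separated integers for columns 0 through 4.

Drop 1: T rot2 at col 1 lands with bottom-row=0; cleared 0 line(s) (total 0); column heights now [0 2 2 2 0], max=2
Drop 2: T rot3 at col 0 lands with bottom-row=2; cleared 0 line(s) (total 0); column heights now [4 5 2 2 0], max=5
Drop 3: T rot1 at col 2 lands with bottom-row=2; cleared 0 line(s) (total 0); column heights now [4 5 5 4 0], max=5
Drop 4: L rot1 at col 2 lands with bottom-row=5; cleared 0 line(s) (total 0); column heights now [4 5 8 6 0], max=8
Drop 5: I rot0 at col 0 lands with bottom-row=8; cleared 0 line(s) (total 0); column heights now [9 9 9 9 0], max=9
Drop 6: J rot1 at col 3 lands with bottom-row=9; cleared 0 line(s) (total 0); column heights now [9 9 9 12 12], max=12

Answer: 9 9 9 12 12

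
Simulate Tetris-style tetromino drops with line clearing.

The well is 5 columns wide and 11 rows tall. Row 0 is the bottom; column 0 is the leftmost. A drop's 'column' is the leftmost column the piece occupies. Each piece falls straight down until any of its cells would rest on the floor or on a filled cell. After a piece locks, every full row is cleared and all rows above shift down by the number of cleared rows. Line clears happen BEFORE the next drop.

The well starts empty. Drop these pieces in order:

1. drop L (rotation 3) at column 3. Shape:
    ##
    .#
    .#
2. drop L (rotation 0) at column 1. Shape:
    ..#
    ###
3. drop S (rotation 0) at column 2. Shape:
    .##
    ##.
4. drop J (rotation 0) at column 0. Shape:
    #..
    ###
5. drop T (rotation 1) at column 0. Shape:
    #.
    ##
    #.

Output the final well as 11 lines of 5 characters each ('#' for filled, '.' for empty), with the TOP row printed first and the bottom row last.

Answer: .....
#....
##...
#....
#....
..##.
...#.
.###.
...##
....#
....#

Derivation:
Drop 1: L rot3 at col 3 lands with bottom-row=0; cleared 0 line(s) (total 0); column heights now [0 0 0 3 3], max=3
Drop 2: L rot0 at col 1 lands with bottom-row=3; cleared 0 line(s) (total 0); column heights now [0 4 4 5 3], max=5
Drop 3: S rot0 at col 2 lands with bottom-row=5; cleared 0 line(s) (total 0); column heights now [0 4 6 7 7], max=7
Drop 4: J rot0 at col 0 lands with bottom-row=6; cleared 1 line(s) (total 1); column heights now [7 4 6 6 3], max=7
Drop 5: T rot1 at col 0 lands with bottom-row=7; cleared 0 line(s) (total 1); column heights now [10 9 6 6 3], max=10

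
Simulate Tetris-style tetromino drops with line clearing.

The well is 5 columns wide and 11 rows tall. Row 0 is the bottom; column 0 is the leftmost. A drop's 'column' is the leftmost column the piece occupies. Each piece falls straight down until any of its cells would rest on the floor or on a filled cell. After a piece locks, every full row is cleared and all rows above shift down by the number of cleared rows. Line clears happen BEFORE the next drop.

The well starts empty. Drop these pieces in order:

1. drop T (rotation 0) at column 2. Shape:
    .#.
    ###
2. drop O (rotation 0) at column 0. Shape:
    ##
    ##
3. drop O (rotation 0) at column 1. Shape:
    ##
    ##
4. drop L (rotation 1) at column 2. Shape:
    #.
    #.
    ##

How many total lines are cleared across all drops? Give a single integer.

Drop 1: T rot0 at col 2 lands with bottom-row=0; cleared 0 line(s) (total 0); column heights now [0 0 1 2 1], max=2
Drop 2: O rot0 at col 0 lands with bottom-row=0; cleared 1 line(s) (total 1); column heights now [1 1 0 1 0], max=1
Drop 3: O rot0 at col 1 lands with bottom-row=1; cleared 0 line(s) (total 1); column heights now [1 3 3 1 0], max=3
Drop 4: L rot1 at col 2 lands with bottom-row=3; cleared 0 line(s) (total 1); column heights now [1 3 6 4 0], max=6

Answer: 1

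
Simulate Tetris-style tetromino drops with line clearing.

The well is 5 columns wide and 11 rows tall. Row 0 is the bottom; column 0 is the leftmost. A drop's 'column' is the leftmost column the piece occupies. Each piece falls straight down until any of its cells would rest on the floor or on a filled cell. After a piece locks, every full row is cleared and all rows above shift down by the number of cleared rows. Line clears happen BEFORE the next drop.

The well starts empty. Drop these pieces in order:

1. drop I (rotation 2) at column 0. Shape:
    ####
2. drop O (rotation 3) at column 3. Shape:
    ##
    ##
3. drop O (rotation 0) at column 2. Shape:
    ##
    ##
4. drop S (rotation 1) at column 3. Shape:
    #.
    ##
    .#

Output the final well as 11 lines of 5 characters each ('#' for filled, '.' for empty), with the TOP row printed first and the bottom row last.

Drop 1: I rot2 at col 0 lands with bottom-row=0; cleared 0 line(s) (total 0); column heights now [1 1 1 1 0], max=1
Drop 2: O rot3 at col 3 lands with bottom-row=1; cleared 0 line(s) (total 0); column heights now [1 1 1 3 3], max=3
Drop 3: O rot0 at col 2 lands with bottom-row=3; cleared 0 line(s) (total 0); column heights now [1 1 5 5 3], max=5
Drop 4: S rot1 at col 3 lands with bottom-row=4; cleared 0 line(s) (total 0); column heights now [1 1 5 7 6], max=7

Answer: .....
.....
.....
.....
...#.
...##
..###
..##.
...##
...##
####.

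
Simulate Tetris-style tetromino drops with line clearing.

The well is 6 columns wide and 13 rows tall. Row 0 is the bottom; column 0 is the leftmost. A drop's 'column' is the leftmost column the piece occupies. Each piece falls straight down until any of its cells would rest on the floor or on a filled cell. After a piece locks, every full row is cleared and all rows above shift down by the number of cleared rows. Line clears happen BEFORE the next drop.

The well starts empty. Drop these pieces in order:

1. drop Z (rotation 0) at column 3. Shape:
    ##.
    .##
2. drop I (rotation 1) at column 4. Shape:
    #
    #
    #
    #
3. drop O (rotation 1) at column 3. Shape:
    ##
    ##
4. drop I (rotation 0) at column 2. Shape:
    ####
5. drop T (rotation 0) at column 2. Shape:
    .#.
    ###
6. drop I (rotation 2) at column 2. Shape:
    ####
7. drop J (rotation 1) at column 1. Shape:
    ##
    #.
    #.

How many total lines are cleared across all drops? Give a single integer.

Drop 1: Z rot0 at col 3 lands with bottom-row=0; cleared 0 line(s) (total 0); column heights now [0 0 0 2 2 1], max=2
Drop 2: I rot1 at col 4 lands with bottom-row=2; cleared 0 line(s) (total 0); column heights now [0 0 0 2 6 1], max=6
Drop 3: O rot1 at col 3 lands with bottom-row=6; cleared 0 line(s) (total 0); column heights now [0 0 0 8 8 1], max=8
Drop 4: I rot0 at col 2 lands with bottom-row=8; cleared 0 line(s) (total 0); column heights now [0 0 9 9 9 9], max=9
Drop 5: T rot0 at col 2 lands with bottom-row=9; cleared 0 line(s) (total 0); column heights now [0 0 10 11 10 9], max=11
Drop 6: I rot2 at col 2 lands with bottom-row=11; cleared 0 line(s) (total 0); column heights now [0 0 12 12 12 12], max=12
Drop 7: J rot1 at col 1 lands with bottom-row=10; cleared 0 line(s) (total 0); column heights now [0 13 13 12 12 12], max=13

Answer: 0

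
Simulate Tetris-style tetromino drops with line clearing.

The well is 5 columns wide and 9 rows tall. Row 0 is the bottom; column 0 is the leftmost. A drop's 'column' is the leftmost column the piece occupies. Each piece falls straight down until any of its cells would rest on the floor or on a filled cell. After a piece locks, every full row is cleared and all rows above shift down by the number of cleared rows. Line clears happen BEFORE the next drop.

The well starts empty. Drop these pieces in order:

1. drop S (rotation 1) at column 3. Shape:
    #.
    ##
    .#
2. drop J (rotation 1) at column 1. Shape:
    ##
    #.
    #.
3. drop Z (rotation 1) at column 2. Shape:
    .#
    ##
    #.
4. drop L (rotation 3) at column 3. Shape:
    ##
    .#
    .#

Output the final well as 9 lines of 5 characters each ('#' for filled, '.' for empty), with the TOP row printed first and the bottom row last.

Answer: .....
.....
...##
...##
..###
..#..
.###.
.#.##
.#..#

Derivation:
Drop 1: S rot1 at col 3 lands with bottom-row=0; cleared 0 line(s) (total 0); column heights now [0 0 0 3 2], max=3
Drop 2: J rot1 at col 1 lands with bottom-row=0; cleared 0 line(s) (total 0); column heights now [0 3 3 3 2], max=3
Drop 3: Z rot1 at col 2 lands with bottom-row=3; cleared 0 line(s) (total 0); column heights now [0 3 5 6 2], max=6
Drop 4: L rot3 at col 3 lands with bottom-row=4; cleared 0 line(s) (total 0); column heights now [0 3 5 7 7], max=7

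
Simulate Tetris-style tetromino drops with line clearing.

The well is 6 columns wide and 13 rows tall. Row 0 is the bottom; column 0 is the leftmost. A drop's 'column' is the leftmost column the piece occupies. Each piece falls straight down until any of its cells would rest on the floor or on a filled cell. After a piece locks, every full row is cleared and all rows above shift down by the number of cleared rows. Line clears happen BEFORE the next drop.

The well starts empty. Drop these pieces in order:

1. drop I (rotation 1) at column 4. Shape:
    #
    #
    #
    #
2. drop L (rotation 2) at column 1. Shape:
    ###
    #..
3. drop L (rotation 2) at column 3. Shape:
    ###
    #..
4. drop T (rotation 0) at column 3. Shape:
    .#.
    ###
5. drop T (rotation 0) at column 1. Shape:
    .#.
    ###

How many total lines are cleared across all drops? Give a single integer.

Drop 1: I rot1 at col 4 lands with bottom-row=0; cleared 0 line(s) (total 0); column heights now [0 0 0 0 4 0], max=4
Drop 2: L rot2 at col 1 lands with bottom-row=0; cleared 0 line(s) (total 0); column heights now [0 2 2 2 4 0], max=4
Drop 3: L rot2 at col 3 lands with bottom-row=3; cleared 0 line(s) (total 0); column heights now [0 2 2 5 5 5], max=5
Drop 4: T rot0 at col 3 lands with bottom-row=5; cleared 0 line(s) (total 0); column heights now [0 2 2 6 7 6], max=7
Drop 5: T rot0 at col 1 lands with bottom-row=6; cleared 0 line(s) (total 0); column heights now [0 7 8 7 7 6], max=8

Answer: 0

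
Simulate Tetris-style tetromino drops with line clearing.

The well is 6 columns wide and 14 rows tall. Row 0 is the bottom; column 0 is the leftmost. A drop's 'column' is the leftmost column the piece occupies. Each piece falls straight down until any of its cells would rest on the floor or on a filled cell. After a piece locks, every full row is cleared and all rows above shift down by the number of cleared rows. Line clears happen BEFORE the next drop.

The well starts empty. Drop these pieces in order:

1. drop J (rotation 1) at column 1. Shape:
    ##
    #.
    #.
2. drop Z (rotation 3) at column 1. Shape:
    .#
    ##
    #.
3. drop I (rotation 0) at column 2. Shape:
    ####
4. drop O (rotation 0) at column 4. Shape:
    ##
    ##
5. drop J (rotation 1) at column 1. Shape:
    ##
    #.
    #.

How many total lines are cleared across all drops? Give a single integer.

Drop 1: J rot1 at col 1 lands with bottom-row=0; cleared 0 line(s) (total 0); column heights now [0 3 3 0 0 0], max=3
Drop 2: Z rot3 at col 1 lands with bottom-row=3; cleared 0 line(s) (total 0); column heights now [0 5 6 0 0 0], max=6
Drop 3: I rot0 at col 2 lands with bottom-row=6; cleared 0 line(s) (total 0); column heights now [0 5 7 7 7 7], max=7
Drop 4: O rot0 at col 4 lands with bottom-row=7; cleared 0 line(s) (total 0); column heights now [0 5 7 7 9 9], max=9
Drop 5: J rot1 at col 1 lands with bottom-row=5; cleared 0 line(s) (total 0); column heights now [0 8 8 7 9 9], max=9

Answer: 0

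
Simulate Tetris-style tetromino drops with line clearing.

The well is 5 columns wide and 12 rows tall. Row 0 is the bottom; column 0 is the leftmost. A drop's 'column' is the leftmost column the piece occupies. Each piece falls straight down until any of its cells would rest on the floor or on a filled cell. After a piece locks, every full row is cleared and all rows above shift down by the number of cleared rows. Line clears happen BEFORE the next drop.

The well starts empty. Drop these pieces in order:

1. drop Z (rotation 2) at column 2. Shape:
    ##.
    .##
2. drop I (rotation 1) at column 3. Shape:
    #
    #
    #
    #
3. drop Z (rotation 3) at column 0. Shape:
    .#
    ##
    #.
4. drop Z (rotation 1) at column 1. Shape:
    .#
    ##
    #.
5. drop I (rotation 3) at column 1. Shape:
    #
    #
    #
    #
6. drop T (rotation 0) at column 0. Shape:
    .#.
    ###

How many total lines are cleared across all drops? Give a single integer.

Drop 1: Z rot2 at col 2 lands with bottom-row=0; cleared 0 line(s) (total 0); column heights now [0 0 2 2 1], max=2
Drop 2: I rot1 at col 3 lands with bottom-row=2; cleared 0 line(s) (total 0); column heights now [0 0 2 6 1], max=6
Drop 3: Z rot3 at col 0 lands with bottom-row=0; cleared 0 line(s) (total 0); column heights now [2 3 2 6 1], max=6
Drop 4: Z rot1 at col 1 lands with bottom-row=3; cleared 0 line(s) (total 0); column heights now [2 5 6 6 1], max=6
Drop 5: I rot3 at col 1 lands with bottom-row=5; cleared 0 line(s) (total 0); column heights now [2 9 6 6 1], max=9
Drop 6: T rot0 at col 0 lands with bottom-row=9; cleared 0 line(s) (total 0); column heights now [10 11 10 6 1], max=11

Answer: 0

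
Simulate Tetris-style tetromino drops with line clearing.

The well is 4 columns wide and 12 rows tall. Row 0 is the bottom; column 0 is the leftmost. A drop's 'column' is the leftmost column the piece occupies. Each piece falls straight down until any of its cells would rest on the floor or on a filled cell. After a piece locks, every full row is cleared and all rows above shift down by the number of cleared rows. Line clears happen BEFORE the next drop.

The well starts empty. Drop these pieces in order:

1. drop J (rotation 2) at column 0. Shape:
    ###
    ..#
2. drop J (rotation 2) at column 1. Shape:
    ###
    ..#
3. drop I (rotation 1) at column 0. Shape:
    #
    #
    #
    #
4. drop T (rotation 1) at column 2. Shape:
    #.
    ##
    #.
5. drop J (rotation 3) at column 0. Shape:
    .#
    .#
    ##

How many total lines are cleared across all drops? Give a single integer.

Answer: 2

Derivation:
Drop 1: J rot2 at col 0 lands with bottom-row=0; cleared 0 line(s) (total 0); column heights now [2 2 2 0], max=2
Drop 2: J rot2 at col 1 lands with bottom-row=1; cleared 1 line(s) (total 1); column heights now [0 2 2 2], max=2
Drop 3: I rot1 at col 0 lands with bottom-row=0; cleared 1 line(s) (total 2); column heights now [3 0 1 0], max=3
Drop 4: T rot1 at col 2 lands with bottom-row=1; cleared 0 line(s) (total 2); column heights now [3 0 4 3], max=4
Drop 5: J rot3 at col 0 lands with bottom-row=3; cleared 0 line(s) (total 2); column heights now [4 6 4 3], max=6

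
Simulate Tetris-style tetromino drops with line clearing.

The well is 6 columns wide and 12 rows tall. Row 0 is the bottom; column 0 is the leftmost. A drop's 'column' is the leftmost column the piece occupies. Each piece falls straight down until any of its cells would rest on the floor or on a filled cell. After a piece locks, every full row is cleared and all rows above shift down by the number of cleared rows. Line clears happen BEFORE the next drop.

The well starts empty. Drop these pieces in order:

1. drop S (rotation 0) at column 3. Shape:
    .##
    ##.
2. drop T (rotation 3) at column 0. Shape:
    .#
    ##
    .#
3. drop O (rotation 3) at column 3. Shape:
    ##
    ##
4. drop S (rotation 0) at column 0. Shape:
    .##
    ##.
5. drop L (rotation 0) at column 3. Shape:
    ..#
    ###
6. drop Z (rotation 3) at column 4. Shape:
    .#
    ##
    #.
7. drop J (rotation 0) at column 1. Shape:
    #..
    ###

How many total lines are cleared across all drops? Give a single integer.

Drop 1: S rot0 at col 3 lands with bottom-row=0; cleared 0 line(s) (total 0); column heights now [0 0 0 1 2 2], max=2
Drop 2: T rot3 at col 0 lands with bottom-row=0; cleared 0 line(s) (total 0); column heights now [2 3 0 1 2 2], max=3
Drop 3: O rot3 at col 3 lands with bottom-row=2; cleared 0 line(s) (total 0); column heights now [2 3 0 4 4 2], max=4
Drop 4: S rot0 at col 0 lands with bottom-row=3; cleared 0 line(s) (total 0); column heights now [4 5 5 4 4 2], max=5
Drop 5: L rot0 at col 3 lands with bottom-row=4; cleared 0 line(s) (total 0); column heights now [4 5 5 5 5 6], max=6
Drop 6: Z rot3 at col 4 lands with bottom-row=5; cleared 0 line(s) (total 0); column heights now [4 5 5 5 7 8], max=8
Drop 7: J rot0 at col 1 lands with bottom-row=5; cleared 0 line(s) (total 0); column heights now [4 7 6 6 7 8], max=8

Answer: 0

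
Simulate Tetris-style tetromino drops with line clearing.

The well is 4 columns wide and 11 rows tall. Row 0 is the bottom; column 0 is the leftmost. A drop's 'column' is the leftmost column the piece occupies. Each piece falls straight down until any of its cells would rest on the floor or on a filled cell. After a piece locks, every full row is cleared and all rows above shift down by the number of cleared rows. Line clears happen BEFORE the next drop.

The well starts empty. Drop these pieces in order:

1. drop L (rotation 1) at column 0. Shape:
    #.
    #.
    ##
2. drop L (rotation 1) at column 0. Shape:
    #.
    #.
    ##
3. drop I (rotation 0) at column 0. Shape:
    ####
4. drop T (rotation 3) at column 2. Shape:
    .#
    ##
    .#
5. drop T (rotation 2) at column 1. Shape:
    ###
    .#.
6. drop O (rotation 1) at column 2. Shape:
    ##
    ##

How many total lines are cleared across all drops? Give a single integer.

Answer: 2

Derivation:
Drop 1: L rot1 at col 0 lands with bottom-row=0; cleared 0 line(s) (total 0); column heights now [3 1 0 0], max=3
Drop 2: L rot1 at col 0 lands with bottom-row=3; cleared 0 line(s) (total 0); column heights now [6 4 0 0], max=6
Drop 3: I rot0 at col 0 lands with bottom-row=6; cleared 1 line(s) (total 1); column heights now [6 4 0 0], max=6
Drop 4: T rot3 at col 2 lands with bottom-row=0; cleared 0 line(s) (total 1); column heights now [6 4 2 3], max=6
Drop 5: T rot2 at col 1 lands with bottom-row=3; cleared 1 line(s) (total 2); column heights now [5 4 4 3], max=5
Drop 6: O rot1 at col 2 lands with bottom-row=4; cleared 0 line(s) (total 2); column heights now [5 4 6 6], max=6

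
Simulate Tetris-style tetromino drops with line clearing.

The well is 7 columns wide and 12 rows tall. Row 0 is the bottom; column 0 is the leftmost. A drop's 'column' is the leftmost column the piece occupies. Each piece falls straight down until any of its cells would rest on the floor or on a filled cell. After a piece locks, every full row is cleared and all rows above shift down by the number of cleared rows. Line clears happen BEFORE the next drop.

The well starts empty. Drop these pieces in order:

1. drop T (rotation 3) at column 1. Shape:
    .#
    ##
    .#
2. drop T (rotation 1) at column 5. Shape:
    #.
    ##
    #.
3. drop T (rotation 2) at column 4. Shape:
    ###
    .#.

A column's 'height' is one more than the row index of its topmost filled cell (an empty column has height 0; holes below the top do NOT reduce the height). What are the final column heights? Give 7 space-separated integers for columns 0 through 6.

Drop 1: T rot3 at col 1 lands with bottom-row=0; cleared 0 line(s) (total 0); column heights now [0 2 3 0 0 0 0], max=3
Drop 2: T rot1 at col 5 lands with bottom-row=0; cleared 0 line(s) (total 0); column heights now [0 2 3 0 0 3 2], max=3
Drop 3: T rot2 at col 4 lands with bottom-row=3; cleared 0 line(s) (total 0); column heights now [0 2 3 0 5 5 5], max=5

Answer: 0 2 3 0 5 5 5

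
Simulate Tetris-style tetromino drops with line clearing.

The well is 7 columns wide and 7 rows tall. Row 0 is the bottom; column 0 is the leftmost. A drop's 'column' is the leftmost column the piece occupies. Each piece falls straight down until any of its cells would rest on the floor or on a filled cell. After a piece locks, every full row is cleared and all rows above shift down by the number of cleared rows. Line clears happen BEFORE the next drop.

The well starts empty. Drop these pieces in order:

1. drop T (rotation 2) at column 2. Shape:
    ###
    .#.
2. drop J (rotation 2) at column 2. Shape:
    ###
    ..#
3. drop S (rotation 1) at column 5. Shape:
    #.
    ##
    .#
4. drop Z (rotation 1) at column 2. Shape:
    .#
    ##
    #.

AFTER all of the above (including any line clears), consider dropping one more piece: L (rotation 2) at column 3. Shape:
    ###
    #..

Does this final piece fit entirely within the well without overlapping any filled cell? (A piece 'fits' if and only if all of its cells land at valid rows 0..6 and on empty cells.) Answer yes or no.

Answer: no

Derivation:
Drop 1: T rot2 at col 2 lands with bottom-row=0; cleared 0 line(s) (total 0); column heights now [0 0 2 2 2 0 0], max=2
Drop 2: J rot2 at col 2 lands with bottom-row=2; cleared 0 line(s) (total 0); column heights now [0 0 4 4 4 0 0], max=4
Drop 3: S rot1 at col 5 lands with bottom-row=0; cleared 0 line(s) (total 0); column heights now [0 0 4 4 4 3 2], max=4
Drop 4: Z rot1 at col 2 lands with bottom-row=4; cleared 0 line(s) (total 0); column heights now [0 0 6 7 4 3 2], max=7
Test piece L rot2 at col 3 (width 3): heights before test = [0 0 6 7 4 3 2]; fits = False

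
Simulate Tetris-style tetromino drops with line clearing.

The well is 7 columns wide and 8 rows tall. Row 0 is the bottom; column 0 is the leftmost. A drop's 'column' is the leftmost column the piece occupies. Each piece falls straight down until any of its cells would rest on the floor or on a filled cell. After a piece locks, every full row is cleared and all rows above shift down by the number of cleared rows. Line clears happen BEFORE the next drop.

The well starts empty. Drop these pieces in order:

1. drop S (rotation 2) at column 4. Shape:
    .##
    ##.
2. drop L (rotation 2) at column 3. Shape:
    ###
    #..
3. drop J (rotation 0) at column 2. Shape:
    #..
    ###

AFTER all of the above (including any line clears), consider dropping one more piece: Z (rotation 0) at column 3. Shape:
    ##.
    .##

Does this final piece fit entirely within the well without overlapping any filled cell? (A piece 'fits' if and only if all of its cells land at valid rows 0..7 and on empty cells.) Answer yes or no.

Answer: yes

Derivation:
Drop 1: S rot2 at col 4 lands with bottom-row=0; cleared 0 line(s) (total 0); column heights now [0 0 0 0 1 2 2], max=2
Drop 2: L rot2 at col 3 lands with bottom-row=1; cleared 0 line(s) (total 0); column heights now [0 0 0 3 3 3 2], max=3
Drop 3: J rot0 at col 2 lands with bottom-row=3; cleared 0 line(s) (total 0); column heights now [0 0 5 4 4 3 2], max=5
Test piece Z rot0 at col 3 (width 3): heights before test = [0 0 5 4 4 3 2]; fits = True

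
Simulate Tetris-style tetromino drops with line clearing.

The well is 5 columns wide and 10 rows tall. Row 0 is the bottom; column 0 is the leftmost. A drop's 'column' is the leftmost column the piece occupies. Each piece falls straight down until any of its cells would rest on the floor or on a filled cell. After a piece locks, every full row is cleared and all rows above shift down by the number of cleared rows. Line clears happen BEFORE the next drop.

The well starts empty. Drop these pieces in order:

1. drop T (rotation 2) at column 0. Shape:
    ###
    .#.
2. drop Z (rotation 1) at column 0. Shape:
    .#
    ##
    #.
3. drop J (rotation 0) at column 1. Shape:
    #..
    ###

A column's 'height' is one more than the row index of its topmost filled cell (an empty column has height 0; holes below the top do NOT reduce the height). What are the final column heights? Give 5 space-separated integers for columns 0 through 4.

Answer: 4 7 6 6 0

Derivation:
Drop 1: T rot2 at col 0 lands with bottom-row=0; cleared 0 line(s) (total 0); column heights now [2 2 2 0 0], max=2
Drop 2: Z rot1 at col 0 lands with bottom-row=2; cleared 0 line(s) (total 0); column heights now [4 5 2 0 0], max=5
Drop 3: J rot0 at col 1 lands with bottom-row=5; cleared 0 line(s) (total 0); column heights now [4 7 6 6 0], max=7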